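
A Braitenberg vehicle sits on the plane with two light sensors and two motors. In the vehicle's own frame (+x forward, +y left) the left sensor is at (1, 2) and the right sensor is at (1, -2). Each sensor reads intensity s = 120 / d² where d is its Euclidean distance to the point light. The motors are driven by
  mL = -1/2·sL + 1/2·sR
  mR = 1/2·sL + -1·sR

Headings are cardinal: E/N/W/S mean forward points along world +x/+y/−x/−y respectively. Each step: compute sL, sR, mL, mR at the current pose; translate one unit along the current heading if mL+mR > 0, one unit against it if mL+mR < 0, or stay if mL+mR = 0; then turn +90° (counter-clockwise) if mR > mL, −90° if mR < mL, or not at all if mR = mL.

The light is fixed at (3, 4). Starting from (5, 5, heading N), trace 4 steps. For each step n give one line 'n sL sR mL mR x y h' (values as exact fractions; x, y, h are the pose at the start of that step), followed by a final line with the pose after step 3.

0 30 6 -12 9 5 5 N
1 24 24 0 -12 5 4 W
2 60 60/13 -360/13 330/13 6 4 N
3 120/13 24 96/13 -252/13 6 3 W
final 7 3 N

n=0: pose=(5,5,N); sL=30, sR=6; mL=-12, mR=9; mL+mR=-3 → advance -1; mR−mL=21 → turn +1·90°
n=1: pose=(5,4,W); sL=24, sR=24; mL=0, mR=-12; mL+mR=-12 → advance -1; mR−mL=-12 → turn -1·90°
n=2: pose=(6,4,N); sL=60, sR=60/13; mL=-360/13, mR=330/13; mL+mR=-30/13 → advance -1; mR−mL=690/13 → turn +1·90°
n=3: pose=(6,3,W); sL=120/13, sR=24; mL=96/13, mR=-252/13; mL+mR=-12 → advance -1; mR−mL=-348/13 → turn -1·90°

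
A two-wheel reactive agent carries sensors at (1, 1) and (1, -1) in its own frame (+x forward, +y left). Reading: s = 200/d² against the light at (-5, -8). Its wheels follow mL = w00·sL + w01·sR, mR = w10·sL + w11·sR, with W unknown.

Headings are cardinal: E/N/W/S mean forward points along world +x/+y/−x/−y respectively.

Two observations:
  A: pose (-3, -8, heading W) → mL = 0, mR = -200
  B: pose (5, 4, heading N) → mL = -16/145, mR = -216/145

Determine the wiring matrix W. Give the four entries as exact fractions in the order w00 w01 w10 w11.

obs A: pose=(-3,-8,W) → sL=100, sR=100, mL=0, mR=-200
obs B: pose=(5,4,N) → sL=4/5, sR=20/29, mL=-16/145, mR=-216/145
sensor matrix S = [[100, 100], [4/5, 20/29]]; det S = -320/29
solve [mL_A; mL_B] = S·[w00; w01] and [mR_A; mR_B] = S·[w10; w11]:
  w00 = -1, w01 = 1, w10 = -1, w11 = -1

-1 1 -1 -1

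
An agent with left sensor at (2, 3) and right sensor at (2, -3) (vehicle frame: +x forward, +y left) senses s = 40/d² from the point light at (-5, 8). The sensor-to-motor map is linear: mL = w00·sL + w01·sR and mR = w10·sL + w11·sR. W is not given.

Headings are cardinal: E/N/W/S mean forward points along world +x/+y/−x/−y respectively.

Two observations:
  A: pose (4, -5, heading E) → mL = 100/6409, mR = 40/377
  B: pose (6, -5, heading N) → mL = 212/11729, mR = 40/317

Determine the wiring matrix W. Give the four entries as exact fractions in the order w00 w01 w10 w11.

-1/2 1 0 1

obs A: pose=(4,-5,E) → sL=40/221, sR=40/377, mL=100/6409, mR=40/377
obs B: pose=(6,-5,N) → sL=8/37, sR=40/317, mL=212/11729, mR=40/317
sensor matrix S = [[40/221, 40/377], [8/37, 40/317]]; det S = -7680/75171161
solve [mL_A; mL_B] = S·[w00; w01] and [mR_A; mR_B] = S·[w10; w11]:
  w00 = -1/2, w01 = 1, w10 = 0, w11 = 1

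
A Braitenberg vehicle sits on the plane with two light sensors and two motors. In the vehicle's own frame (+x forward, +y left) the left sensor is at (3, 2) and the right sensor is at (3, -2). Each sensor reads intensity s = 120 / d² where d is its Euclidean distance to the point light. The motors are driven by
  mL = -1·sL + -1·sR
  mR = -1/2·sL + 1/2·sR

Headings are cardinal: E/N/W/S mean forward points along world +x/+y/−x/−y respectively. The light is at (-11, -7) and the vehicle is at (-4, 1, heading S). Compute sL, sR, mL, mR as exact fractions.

left sensor world pos  = (-2, -2); dL² = 106
right sensor world pos = (-6, -2); dR² = 50
sL = 120/106 = 60/53
sR = 120/50 = 12/5
mL = -1·sL + -1·sR = -936/265
mR = -1/2·sL + 1/2·sR = 168/265

60/53 12/5 -936/265 168/265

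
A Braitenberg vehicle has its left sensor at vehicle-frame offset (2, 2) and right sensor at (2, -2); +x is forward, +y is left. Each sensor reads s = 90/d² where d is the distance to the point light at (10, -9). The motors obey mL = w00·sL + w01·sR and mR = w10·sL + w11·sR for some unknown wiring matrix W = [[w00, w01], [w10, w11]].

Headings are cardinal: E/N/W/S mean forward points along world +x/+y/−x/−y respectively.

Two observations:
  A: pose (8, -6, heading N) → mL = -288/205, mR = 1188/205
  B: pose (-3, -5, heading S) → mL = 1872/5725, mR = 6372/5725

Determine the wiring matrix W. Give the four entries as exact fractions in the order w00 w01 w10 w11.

1 -1 1 1

obs A: pose=(8,-6,N) → sL=90/41, sR=18/5, mL=-288/205, mR=1188/205
obs B: pose=(-3,-5,S) → sL=18/25, sR=90/229, mL=1872/5725, mR=6372/5725
sensor matrix S = [[90/41, 18/5], [18/25, 90/229]]; det S = -2029536/1173625
solve [mL_A; mL_B] = S·[w00; w01] and [mR_A; mR_B] = S·[w10; w11]:
  w00 = 1, w01 = -1, w10 = 1, w11 = 1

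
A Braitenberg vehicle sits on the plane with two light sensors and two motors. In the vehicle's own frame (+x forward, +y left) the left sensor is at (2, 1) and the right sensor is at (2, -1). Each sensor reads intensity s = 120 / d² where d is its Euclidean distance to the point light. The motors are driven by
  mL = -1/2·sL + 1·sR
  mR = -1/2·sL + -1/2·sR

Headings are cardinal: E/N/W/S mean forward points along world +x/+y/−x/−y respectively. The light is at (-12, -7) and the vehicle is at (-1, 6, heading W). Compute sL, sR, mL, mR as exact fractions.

8/15 120/277 692/4155 -2008/4155

left sensor world pos  = (-3, 5); dL² = 225
right sensor world pos = (-3, 7); dR² = 277
sL = 120/225 = 8/15
sR = 120/277 = 120/277
mL = -1/2·sL + 1·sR = 692/4155
mR = -1/2·sL + -1/2·sR = -2008/4155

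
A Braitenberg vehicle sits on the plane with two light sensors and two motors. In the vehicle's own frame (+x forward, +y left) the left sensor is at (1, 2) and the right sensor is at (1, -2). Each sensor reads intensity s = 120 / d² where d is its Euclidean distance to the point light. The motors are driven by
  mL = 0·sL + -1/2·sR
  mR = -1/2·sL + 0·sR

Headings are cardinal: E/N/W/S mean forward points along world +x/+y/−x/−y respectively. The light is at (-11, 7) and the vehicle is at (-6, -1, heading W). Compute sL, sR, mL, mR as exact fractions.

30/29 30/13 -15/13 -15/29

left sensor world pos  = (-7, -3); dL² = 116
right sensor world pos = (-7, 1); dR² = 52
sL = 120/116 = 30/29
sR = 120/52 = 30/13
mL = 0·sL + -1/2·sR = -15/13
mR = -1/2·sL + 0·sR = -15/29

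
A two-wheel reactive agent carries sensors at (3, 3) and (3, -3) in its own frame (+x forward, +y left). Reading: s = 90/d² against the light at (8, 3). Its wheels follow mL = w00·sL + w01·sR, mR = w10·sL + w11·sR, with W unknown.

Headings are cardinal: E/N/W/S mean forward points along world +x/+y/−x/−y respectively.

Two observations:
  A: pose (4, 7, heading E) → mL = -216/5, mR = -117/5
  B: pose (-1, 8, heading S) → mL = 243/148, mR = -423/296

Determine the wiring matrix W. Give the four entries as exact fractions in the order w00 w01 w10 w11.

obs A: pose=(4,7,E) → sL=9/5, sR=45, mL=-216/5, mR=-117/5
obs B: pose=(-1,8,S) → sL=9/4, sR=45/74, mL=243/148, mR=-423/296
sensor matrix S = [[9/5, 45], [9/4, 45/74]]; det S = -14823/148
solve [mL_A; mL_B] = S·[w00; w01] and [mR_A; mR_B] = S·[w10; w11]:
  w00 = 1, w01 = -1, w10 = -1/2, w11 = -1/2

1 -1 -1/2 -1/2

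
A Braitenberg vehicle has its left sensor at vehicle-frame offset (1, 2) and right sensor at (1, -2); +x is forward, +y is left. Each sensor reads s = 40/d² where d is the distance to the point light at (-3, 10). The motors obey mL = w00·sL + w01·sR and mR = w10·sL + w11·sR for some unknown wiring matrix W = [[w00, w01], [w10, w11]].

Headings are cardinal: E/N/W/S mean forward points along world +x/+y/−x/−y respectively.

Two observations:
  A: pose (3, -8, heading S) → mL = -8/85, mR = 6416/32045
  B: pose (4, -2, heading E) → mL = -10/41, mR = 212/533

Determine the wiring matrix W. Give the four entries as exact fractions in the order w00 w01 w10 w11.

-1 0 1 1

obs A: pose=(3,-8,S) → sL=8/85, sR=40/377, mL=-8/85, mR=6416/32045
obs B: pose=(4,-2,E) → sL=10/41, sR=2/13, mL=-10/41, mR=212/533
sensor matrix S = [[8/85, 40/377], [10/41, 2/13]]; det S = -1152/101065
solve [mL_A; mL_B] = S·[w00; w01] and [mR_A; mR_B] = S·[w10; w11]:
  w00 = -1, w01 = 0, w10 = 1, w11 = 1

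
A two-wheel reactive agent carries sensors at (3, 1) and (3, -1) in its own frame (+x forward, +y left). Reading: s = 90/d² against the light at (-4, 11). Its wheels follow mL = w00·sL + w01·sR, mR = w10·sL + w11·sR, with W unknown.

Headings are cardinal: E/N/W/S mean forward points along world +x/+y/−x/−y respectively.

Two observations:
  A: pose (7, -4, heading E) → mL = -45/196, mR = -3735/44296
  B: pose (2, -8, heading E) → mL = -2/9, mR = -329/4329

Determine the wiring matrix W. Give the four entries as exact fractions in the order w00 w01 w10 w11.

-1 0 1/2 -1

obs A: pose=(7,-4,E) → sL=45/196, sR=45/226, mL=-45/196, mR=-3735/44296
obs B: pose=(2,-8,E) → sL=2/9, sR=90/481, mL=-2/9, mR=-329/4329
sensor matrix S = [[45/196, 45/226], [2/9, 90/481]]; det S = -6865/5326594
solve [mL_A; mL_B] = S·[w00; w01] and [mR_A; mR_B] = S·[w10; w11]:
  w00 = -1, w01 = 0, w10 = 1/2, w11 = -1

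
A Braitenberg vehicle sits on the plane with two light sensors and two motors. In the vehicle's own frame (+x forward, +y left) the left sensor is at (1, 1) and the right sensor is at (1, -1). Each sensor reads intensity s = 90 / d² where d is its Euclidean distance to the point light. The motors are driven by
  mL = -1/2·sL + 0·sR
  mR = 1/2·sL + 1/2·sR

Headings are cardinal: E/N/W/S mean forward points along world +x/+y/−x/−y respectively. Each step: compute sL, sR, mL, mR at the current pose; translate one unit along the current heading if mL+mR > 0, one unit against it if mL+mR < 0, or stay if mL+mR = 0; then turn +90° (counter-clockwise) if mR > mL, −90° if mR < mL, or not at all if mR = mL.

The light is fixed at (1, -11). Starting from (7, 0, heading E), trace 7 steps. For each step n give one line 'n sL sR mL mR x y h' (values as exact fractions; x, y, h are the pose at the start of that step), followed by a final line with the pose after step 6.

n=0: pose=(7,0,E); sL=90/193, sR=90/149; mL=-45/193, mR=15390/28757; mL+mR=45/149 → advance +1; mR−mL=22095/28757 → turn +1·90°
n=1: pose=(8,0,N); sL=1/2, sR=45/104; mL=-1/4, mR=97/208; mL+mR=45/208 → advance +1; mR−mL=149/208 → turn +1·90°
n=2: pose=(8,1,W); sL=90/157, sR=18/41; mL=-45/157, mR=3258/6437; mL+mR=9/41 → advance +1; mR−mL=5103/6437 → turn +1·90°
n=3: pose=(7,1,S); sL=9/17, sR=45/73; mL=-9/34, mR=711/1241; mL+mR=45/146 → advance +1; mR−mL=2079/2482 → turn +1·90°
n=4: pose=(7,0,E); sL=90/193, sR=90/149; mL=-45/193, mR=15390/28757; mL+mR=45/149 → advance +1; mR−mL=22095/28757 → turn +1·90°
n=5: pose=(8,0,N); sL=1/2, sR=45/104; mL=-1/4, mR=97/208; mL+mR=45/208 → advance +1; mR−mL=149/208 → turn +1·90°
n=6: pose=(8,1,W); sL=90/157, sR=18/41; mL=-45/157, mR=3258/6437; mL+mR=9/41 → advance +1; mR−mL=5103/6437 → turn +1·90°

0 90/193 90/149 -45/193 15390/28757 7 0 E
1 1/2 45/104 -1/4 97/208 8 0 N
2 90/157 18/41 -45/157 3258/6437 8 1 W
3 9/17 45/73 -9/34 711/1241 7 1 S
4 90/193 90/149 -45/193 15390/28757 7 0 E
5 1/2 45/104 -1/4 97/208 8 0 N
6 90/157 18/41 -45/157 3258/6437 8 1 W
final 7 1 S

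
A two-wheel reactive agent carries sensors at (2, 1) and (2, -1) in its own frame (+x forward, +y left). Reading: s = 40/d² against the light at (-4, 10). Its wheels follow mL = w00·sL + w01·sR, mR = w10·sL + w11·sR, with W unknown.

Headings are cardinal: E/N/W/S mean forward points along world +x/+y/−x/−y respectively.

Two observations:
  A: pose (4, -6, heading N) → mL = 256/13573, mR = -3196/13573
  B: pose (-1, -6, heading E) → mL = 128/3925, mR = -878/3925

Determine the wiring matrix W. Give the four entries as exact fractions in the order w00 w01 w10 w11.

obs A: pose=(4,-6,N) → sL=8/49, sR=40/277, mL=256/13573, mR=-3196/13573
obs B: pose=(-1,-6,E) → sL=4/25, sR=20/157, mL=128/3925, mR=-878/3925
sensor matrix S = [[8/49, 40/277], [4/25, 20/157]]; det S = -24576/10654805
solve [mL_A; mL_B] = S·[w00; w01] and [mR_A; mR_B] = S·[w10; w11]:
  w00 = 1, w01 = -1, w10 = -1, w11 = -1/2

1 -1 -1 -1/2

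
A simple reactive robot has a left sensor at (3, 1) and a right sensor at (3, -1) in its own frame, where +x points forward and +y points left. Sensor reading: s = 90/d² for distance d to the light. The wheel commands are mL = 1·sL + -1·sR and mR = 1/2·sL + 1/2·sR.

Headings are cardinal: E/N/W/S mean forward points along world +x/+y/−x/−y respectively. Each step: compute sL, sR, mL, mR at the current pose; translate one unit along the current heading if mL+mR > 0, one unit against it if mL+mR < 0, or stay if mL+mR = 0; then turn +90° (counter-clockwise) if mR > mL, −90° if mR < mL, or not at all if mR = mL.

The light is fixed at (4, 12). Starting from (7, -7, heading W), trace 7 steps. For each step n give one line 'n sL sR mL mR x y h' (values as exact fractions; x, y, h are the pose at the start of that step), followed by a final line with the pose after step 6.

n=0: pose=(7,-7,W); sL=9/40, sR=5/18; mL=-19/360, mR=181/720; mL+mR=143/720 → advance +1; mR−mL=73/240 → turn +1·90°
n=1: pose=(6,-7,S); sL=90/493, sR=18/97; mL=-144/47821, mR=8802/47821; mL+mR=8658/47821 → advance +1; mR−mL=8946/47821 → turn +1·90°
n=2: pose=(6,-8,E); sL=45/193, sR=45/233; mL=1800/44969, mR=9585/44969; mL+mR=11385/44969 → advance +1; mR−mL=7785/44969 → turn +1·90°
n=3: pose=(7,-8,N); sL=90/293, sR=18/61; mL=216/17873, mR=5382/17873; mL+mR=5598/17873 → advance +1; mR−mL=5166/17873 → turn +1·90°
n=4: pose=(7,-7,W); sL=9/40, sR=5/18; mL=-19/360, mR=181/720; mL+mR=143/720 → advance +1; mR−mL=73/240 → turn +1·90°
n=5: pose=(6,-7,S); sL=90/493, sR=18/97; mL=-144/47821, mR=8802/47821; mL+mR=8658/47821 → advance +1; mR−mL=8946/47821 → turn +1·90°
n=6: pose=(6,-8,E); sL=45/193, sR=45/233; mL=1800/44969, mR=9585/44969; mL+mR=11385/44969 → advance +1; mR−mL=7785/44969 → turn +1·90°

0 9/40 5/18 -19/360 181/720 7 -7 W
1 90/493 18/97 -144/47821 8802/47821 6 -7 S
2 45/193 45/233 1800/44969 9585/44969 6 -8 E
3 90/293 18/61 216/17873 5382/17873 7 -8 N
4 9/40 5/18 -19/360 181/720 7 -7 W
5 90/493 18/97 -144/47821 8802/47821 6 -7 S
6 45/193 45/233 1800/44969 9585/44969 6 -8 E
final 7 -8 N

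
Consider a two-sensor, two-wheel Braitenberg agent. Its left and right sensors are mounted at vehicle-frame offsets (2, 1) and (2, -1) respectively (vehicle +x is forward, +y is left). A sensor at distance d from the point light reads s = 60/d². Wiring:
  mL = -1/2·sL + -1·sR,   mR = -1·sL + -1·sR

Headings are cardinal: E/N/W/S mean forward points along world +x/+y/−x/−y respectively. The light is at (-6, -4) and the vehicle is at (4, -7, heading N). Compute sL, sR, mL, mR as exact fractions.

left sensor world pos  = (3, -5); dL² = 82
right sensor world pos = (5, -5); dR² = 122
sL = 60/82 = 30/41
sR = 60/122 = 30/61
mL = -1/2·sL + -1·sR = -2145/2501
mR = -1·sL + -1·sR = -3060/2501

30/41 30/61 -2145/2501 -3060/2501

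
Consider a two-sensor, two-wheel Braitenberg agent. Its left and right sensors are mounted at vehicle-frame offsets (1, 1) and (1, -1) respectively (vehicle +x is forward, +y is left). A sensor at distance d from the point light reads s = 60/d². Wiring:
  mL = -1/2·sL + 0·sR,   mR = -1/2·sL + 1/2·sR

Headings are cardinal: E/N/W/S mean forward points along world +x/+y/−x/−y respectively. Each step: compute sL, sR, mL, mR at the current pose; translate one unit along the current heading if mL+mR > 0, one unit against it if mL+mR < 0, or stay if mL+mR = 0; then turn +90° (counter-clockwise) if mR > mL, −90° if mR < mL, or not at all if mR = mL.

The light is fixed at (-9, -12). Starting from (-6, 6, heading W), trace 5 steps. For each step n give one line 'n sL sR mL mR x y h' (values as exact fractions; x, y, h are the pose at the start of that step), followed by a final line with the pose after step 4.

0 60/293 12/73 -30/293 -432/21389 -6 6 W
1 30/157 30/149 -15/157 120/23393 -5 6 S
2 12/85 60/349 -6/85 456/29665 -5 7 E
3 15/101 15/104 -15/202 -45/21008 -6 7 N
4 60/293 12/73 -30/293 -432/21389 -6 6 W
final -5 6 S

n=0: pose=(-6,6,W); sL=60/293, sR=12/73; mL=-30/293, mR=-432/21389; mL+mR=-2622/21389 → advance -1; mR−mL=6/73 → turn +1·90°
n=1: pose=(-5,6,S); sL=30/157, sR=30/149; mL=-15/157, mR=120/23393; mL+mR=-2115/23393 → advance -1; mR−mL=15/149 → turn +1·90°
n=2: pose=(-5,7,E); sL=12/85, sR=60/349; mL=-6/85, mR=456/29665; mL+mR=-1638/29665 → advance -1; mR−mL=30/349 → turn +1·90°
n=3: pose=(-6,7,N); sL=15/101, sR=15/104; mL=-15/202, mR=-45/21008; mL+mR=-1605/21008 → advance -1; mR−mL=15/208 → turn +1·90°
n=4: pose=(-6,6,W); sL=60/293, sR=12/73; mL=-30/293, mR=-432/21389; mL+mR=-2622/21389 → advance -1; mR−mL=6/73 → turn +1·90°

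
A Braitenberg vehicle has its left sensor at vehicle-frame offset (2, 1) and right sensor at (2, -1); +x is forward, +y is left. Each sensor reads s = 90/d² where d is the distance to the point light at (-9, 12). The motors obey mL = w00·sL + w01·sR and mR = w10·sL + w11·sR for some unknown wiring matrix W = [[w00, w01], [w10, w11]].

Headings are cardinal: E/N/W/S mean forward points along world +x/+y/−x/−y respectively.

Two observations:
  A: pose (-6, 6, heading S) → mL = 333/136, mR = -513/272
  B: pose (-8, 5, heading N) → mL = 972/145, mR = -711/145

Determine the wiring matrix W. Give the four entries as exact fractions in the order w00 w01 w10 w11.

1 1 -1/2 -1

obs A: pose=(-6,6,S) → sL=9/8, sR=45/34, mL=333/136, mR=-513/272
obs B: pose=(-8,5,N) → sL=18/5, sR=90/29, mL=972/145, mR=-711/145
sensor matrix S = [[9/8, 45/34], [18/5, 90/29]]; det S = -2511/1972
solve [mL_A; mL_B] = S·[w00; w01] and [mR_A; mR_B] = S·[w10; w11]:
  w00 = 1, w01 = 1, w10 = -1/2, w11 = -1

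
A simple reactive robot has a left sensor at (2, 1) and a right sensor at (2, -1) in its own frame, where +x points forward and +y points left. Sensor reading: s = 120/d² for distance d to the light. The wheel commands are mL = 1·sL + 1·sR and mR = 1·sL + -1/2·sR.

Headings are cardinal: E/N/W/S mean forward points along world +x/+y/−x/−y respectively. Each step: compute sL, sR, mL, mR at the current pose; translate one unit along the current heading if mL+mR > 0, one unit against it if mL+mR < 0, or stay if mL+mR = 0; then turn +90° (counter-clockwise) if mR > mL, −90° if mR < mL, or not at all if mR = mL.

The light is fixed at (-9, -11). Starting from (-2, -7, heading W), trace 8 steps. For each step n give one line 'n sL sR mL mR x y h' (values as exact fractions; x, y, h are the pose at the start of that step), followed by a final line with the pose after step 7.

0 60/17 12/5 504/85 198/85 -2 -7 W
1 120/61 24/17 3504/1037 1308/1037 -3 -7 N
2 6/5 3/2 27/10 9/20 -3 -6 E
3 120/73 8/3 944/219 68/219 -2 -6 S
4 60/17 12/5 504/85 198/85 -2 -7 W
5 120/61 24/17 3504/1037 1308/1037 -3 -7 N
6 6/5 3/2 27/10 9/20 -3 -6 E
7 120/73 8/3 944/219 68/219 -2 -6 S
final -2 -7 W

n=0: pose=(-2,-7,W); sL=60/17, sR=12/5; mL=504/85, mR=198/85; mL+mR=702/85 → advance +1; mR−mL=-18/5 → turn -1·90°
n=1: pose=(-3,-7,N); sL=120/61, sR=24/17; mL=3504/1037, mR=1308/1037; mL+mR=4812/1037 → advance +1; mR−mL=-36/17 → turn -1·90°
n=2: pose=(-3,-6,E); sL=6/5, sR=3/2; mL=27/10, mR=9/20; mL+mR=63/20 → advance +1; mR−mL=-9/4 → turn -1·90°
n=3: pose=(-2,-6,S); sL=120/73, sR=8/3; mL=944/219, mR=68/219; mL+mR=1012/219 → advance +1; mR−mL=-4 → turn -1·90°
n=4: pose=(-2,-7,W); sL=60/17, sR=12/5; mL=504/85, mR=198/85; mL+mR=702/85 → advance +1; mR−mL=-18/5 → turn -1·90°
n=5: pose=(-3,-7,N); sL=120/61, sR=24/17; mL=3504/1037, mR=1308/1037; mL+mR=4812/1037 → advance +1; mR−mL=-36/17 → turn -1·90°
n=6: pose=(-3,-6,E); sL=6/5, sR=3/2; mL=27/10, mR=9/20; mL+mR=63/20 → advance +1; mR−mL=-9/4 → turn -1·90°
n=7: pose=(-2,-6,S); sL=120/73, sR=8/3; mL=944/219, mR=68/219; mL+mR=1012/219 → advance +1; mR−mL=-4 → turn -1·90°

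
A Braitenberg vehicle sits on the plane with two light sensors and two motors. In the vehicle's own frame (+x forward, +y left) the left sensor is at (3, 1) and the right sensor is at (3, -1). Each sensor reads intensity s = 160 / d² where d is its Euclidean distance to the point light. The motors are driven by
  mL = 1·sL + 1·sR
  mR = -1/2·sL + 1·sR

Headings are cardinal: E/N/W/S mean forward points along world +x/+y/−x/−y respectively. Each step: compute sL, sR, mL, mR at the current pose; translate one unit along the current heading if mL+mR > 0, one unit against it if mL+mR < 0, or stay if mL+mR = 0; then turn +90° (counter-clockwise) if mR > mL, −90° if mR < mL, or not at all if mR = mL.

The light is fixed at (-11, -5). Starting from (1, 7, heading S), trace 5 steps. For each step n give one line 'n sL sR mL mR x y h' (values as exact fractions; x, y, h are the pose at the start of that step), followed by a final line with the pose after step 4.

n=0: pose=(1,7,S); sL=16/25, sR=80/101; mL=3616/2525, mR=1192/2525; mL+mR=4808/2525 → advance +1; mR−mL=-24/25 → turn -1·90°
n=1: pose=(1,6,W); sL=160/181, sR=32/45; mL=12992/8145, mR=2192/8145; mL+mR=15184/8145 → advance +1; mR−mL=-240/181 → turn -1·90°
n=2: pose=(0,6,N); sL=20/37, sR=8/17; mL=636/629, mR=126/629; mL+mR=762/629 → advance +1; mR−mL=-30/37 → turn -1·90°
n=3: pose=(0,7,E); sL=32/73, sR=160/317; mL=21824/23141, mR=6608/23141; mL+mR=28432/23141 → advance +1; mR−mL=-48/73 → turn -1·90°
n=4: pose=(1,7,S); sL=16/25, sR=80/101; mL=3616/2525, mR=1192/2525; mL+mR=4808/2525 → advance +1; mR−mL=-24/25 → turn -1·90°

0 16/25 80/101 3616/2525 1192/2525 1 7 S
1 160/181 32/45 12992/8145 2192/8145 1 6 W
2 20/37 8/17 636/629 126/629 0 6 N
3 32/73 160/317 21824/23141 6608/23141 0 7 E
4 16/25 80/101 3616/2525 1192/2525 1 7 S
final 1 6 W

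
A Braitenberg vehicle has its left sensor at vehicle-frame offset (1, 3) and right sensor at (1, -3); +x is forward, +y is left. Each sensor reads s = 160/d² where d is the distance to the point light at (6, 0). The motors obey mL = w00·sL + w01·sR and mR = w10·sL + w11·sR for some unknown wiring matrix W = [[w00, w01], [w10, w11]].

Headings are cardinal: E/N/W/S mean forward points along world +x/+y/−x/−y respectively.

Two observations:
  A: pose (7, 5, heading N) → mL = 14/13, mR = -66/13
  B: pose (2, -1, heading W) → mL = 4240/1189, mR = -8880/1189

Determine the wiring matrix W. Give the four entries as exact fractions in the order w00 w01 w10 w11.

-1/2 1 -1/2 -1

obs A: pose=(7,5,N) → sL=4, sR=40/13, mL=14/13, mR=-66/13
obs B: pose=(2,-1,W) → sL=160/41, sR=160/29, mL=4240/1189, mR=-8880/1189
sensor matrix S = [[4, 40/13], [160/41, 160/29]]; det S = 155520/15457
solve [mL_A; mL_B] = S·[w00; w01] and [mR_A; mR_B] = S·[w10; w11]:
  w00 = -1/2, w01 = 1, w10 = -1/2, w11 = -1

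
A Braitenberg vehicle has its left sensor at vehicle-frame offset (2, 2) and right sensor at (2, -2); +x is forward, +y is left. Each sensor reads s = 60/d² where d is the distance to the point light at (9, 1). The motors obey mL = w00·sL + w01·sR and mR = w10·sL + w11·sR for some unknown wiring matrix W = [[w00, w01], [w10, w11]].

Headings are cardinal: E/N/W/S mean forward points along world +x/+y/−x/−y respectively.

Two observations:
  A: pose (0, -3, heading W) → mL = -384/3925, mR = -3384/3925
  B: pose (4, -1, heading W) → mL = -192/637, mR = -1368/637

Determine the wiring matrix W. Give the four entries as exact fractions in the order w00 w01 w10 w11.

obs A: pose=(0,-3,W) → sL=60/157, sR=12/25, mL=-384/3925, mR=-3384/3925
obs B: pose=(4,-1,W) → sL=12/13, sR=60/49, mL=-192/637, mR=-1368/637
sensor matrix S = [[60/157, 12/25], [12/13, 60/49]]; det S = 62208/2500225
solve [mL_A; mL_B] = S·[w00; w01] and [mR_A; mR_B] = S·[w10; w11]:
  w00 = 1, w01 = -1, w10 = -1, w11 = -1

1 -1 -1 -1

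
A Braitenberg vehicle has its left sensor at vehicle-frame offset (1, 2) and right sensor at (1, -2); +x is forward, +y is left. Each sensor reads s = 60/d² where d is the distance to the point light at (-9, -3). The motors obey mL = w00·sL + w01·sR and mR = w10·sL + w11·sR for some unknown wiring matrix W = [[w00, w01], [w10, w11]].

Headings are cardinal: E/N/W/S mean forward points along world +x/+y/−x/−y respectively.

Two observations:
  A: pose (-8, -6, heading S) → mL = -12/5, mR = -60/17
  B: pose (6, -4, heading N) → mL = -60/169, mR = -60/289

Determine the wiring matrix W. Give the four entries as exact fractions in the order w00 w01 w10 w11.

-1 0 0 -1

obs A: pose=(-8,-6,S) → sL=12/5, sR=60/17, mL=-12/5, mR=-60/17
obs B: pose=(6,-4,N) → sL=60/169, sR=60/289, mL=-60/169, mR=-60/289
sensor matrix S = [[12/5, 60/17], [60/169, 60/289]]; det S = -36864/48841
solve [mL_A; mL_B] = S·[w00; w01] and [mR_A; mR_B] = S·[w10; w11]:
  w00 = -1, w01 = 0, w10 = 0, w11 = -1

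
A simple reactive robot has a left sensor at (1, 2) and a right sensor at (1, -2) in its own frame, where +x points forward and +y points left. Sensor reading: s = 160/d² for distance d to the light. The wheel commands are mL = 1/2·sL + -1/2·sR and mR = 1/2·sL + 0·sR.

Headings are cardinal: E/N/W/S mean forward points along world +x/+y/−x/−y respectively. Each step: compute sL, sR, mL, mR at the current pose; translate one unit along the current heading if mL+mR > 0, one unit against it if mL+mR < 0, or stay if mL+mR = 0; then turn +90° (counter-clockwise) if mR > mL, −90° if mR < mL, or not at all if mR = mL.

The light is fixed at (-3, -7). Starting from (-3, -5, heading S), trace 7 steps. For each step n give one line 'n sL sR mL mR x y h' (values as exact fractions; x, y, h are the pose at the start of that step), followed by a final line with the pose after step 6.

n=0: pose=(-3,-5,S); sL=32, sR=32; mL=0, mR=16; mL+mR=16 → advance +1; mR−mL=16 → turn +1·90°
n=1: pose=(-3,-6,E); sL=16, sR=80; mL=-32, mR=8; mL+mR=-24 → advance -1; mR−mL=40 → turn +1·90°
n=2: pose=(-4,-6,N); sL=160/13, sR=32; mL=-128/13, mR=80/13; mL+mR=-48/13 → advance -1; mR−mL=16 → turn +1·90°
n=3: pose=(-4,-7,W); sL=20, sR=20; mL=0, mR=10; mL+mR=10 → advance +1; mR−mL=10 → turn +1·90°
n=4: pose=(-5,-7,S); sL=160, sR=160/17; mL=1280/17, mR=80; mL+mR=2640/17 → advance +1; mR−mL=80/17 → turn +1·90°
n=5: pose=(-5,-8,E); sL=80, sR=16; mL=32, mR=40; mL+mR=72 → advance +1; mR−mL=8 → turn +1·90°
n=6: pose=(-4,-8,N); sL=160/9, sR=160; mL=-640/9, mR=80/9; mL+mR=-560/9 → advance -1; mR−mL=80 → turn +1·90°

0 32 32 0 16 -3 -5 S
1 16 80 -32 8 -3 -6 E
2 160/13 32 -128/13 80/13 -4 -6 N
3 20 20 0 10 -4 -7 W
4 160 160/17 1280/17 80 -5 -7 S
5 80 16 32 40 -5 -8 E
6 160/9 160 -640/9 80/9 -4 -8 N
final -4 -9 W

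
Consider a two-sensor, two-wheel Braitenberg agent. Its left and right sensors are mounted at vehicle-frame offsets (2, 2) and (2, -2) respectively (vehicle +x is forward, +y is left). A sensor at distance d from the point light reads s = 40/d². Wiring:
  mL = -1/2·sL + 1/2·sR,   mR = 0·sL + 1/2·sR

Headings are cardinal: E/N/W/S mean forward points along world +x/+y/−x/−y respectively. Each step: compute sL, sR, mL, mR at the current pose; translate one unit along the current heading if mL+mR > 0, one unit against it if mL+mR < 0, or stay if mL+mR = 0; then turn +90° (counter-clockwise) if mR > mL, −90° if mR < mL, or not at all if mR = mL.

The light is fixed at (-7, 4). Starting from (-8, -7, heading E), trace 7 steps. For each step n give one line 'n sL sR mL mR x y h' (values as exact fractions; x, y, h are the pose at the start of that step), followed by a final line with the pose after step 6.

n=0: pose=(-8,-7,E); sL=20/41, sR=4/17; mL=-88/697, mR=2/17; mL+mR=-6/697 → advance -1; mR−mL=10/41 → turn +1·90°
n=1: pose=(-9,-7,N); sL=40/97, sR=40/81; mL=320/7857, mR=20/81; mL+mR=2260/7857 → advance +1; mR−mL=20/97 → turn +1·90°
n=2: pose=(-9,-6,W); sL=1/4, sR=1/2; mL=1/8, mR=1/4; mL+mR=3/8 → advance +1; mR−mL=1/8 → turn +1·90°
n=3: pose=(-10,-6,S); sL=8/29, sR=40/169; mL=-96/4901, mR=20/169; mL+mR=484/4901 → advance +1; mR−mL=4/29 → turn +1·90°
n=4: pose=(-10,-7,E); sL=20/41, sR=4/17; mL=-88/697, mR=2/17; mL+mR=-6/697 → advance -1; mR−mL=10/41 → turn +1·90°
n=5: pose=(-11,-7,N); sL=40/117, sR=8/17; mL=128/1989, mR=4/17; mL+mR=596/1989 → advance +1; mR−mL=20/117 → turn +1·90°
n=6: pose=(-11,-6,W); sL=2/9, sR=2/5; mL=4/45, mR=1/5; mL+mR=13/45 → advance +1; mR−mL=1/9 → turn +1·90°

0 20/41 4/17 -88/697 2/17 -8 -7 E
1 40/97 40/81 320/7857 20/81 -9 -7 N
2 1/4 1/2 1/8 1/4 -9 -6 W
3 8/29 40/169 -96/4901 20/169 -10 -6 S
4 20/41 4/17 -88/697 2/17 -10 -7 E
5 40/117 8/17 128/1989 4/17 -11 -7 N
6 2/9 2/5 4/45 1/5 -11 -6 W
final -12 -6 S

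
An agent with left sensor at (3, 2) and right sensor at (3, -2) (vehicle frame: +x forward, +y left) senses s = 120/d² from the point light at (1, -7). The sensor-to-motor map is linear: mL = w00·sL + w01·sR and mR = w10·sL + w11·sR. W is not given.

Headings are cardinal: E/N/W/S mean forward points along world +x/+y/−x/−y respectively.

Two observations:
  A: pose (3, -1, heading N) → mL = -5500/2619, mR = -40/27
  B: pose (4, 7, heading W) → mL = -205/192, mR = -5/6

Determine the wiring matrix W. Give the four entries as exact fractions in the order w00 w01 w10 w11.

-1 -1/2 -1 0

obs A: pose=(3,-1,N) → sL=40/27, sR=120/97, mL=-5500/2619, mR=-40/27
obs B: pose=(4,7,W) → sL=5/6, sR=15/32, mL=-205/192, mR=-5/6
sensor matrix S = [[40/27, 120/97], [5/6, 15/32]]; det S = -1175/3492
solve [mL_A; mL_B] = S·[w00; w01] and [mR_A; mR_B] = S·[w10; w11]:
  w00 = -1, w01 = -1/2, w10 = -1, w11 = 0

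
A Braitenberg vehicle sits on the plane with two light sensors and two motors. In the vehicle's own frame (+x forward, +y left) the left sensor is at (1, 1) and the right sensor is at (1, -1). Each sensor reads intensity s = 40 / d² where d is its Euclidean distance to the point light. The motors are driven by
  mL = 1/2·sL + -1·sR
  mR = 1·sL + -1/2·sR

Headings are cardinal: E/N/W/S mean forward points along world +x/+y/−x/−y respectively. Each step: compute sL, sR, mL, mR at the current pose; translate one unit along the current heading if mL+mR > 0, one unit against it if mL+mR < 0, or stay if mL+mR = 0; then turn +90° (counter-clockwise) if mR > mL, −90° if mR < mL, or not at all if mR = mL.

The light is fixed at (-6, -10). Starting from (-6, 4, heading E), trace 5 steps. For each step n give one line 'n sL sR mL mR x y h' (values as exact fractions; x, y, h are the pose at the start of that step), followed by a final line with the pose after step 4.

n=0: pose=(-6,4,E); sL=20/113, sR=4/17; mL=-282/1921, mR=114/1921; mL+mR=-168/1921 → advance -1; mR−mL=396/1921 → turn +1·90°
n=1: pose=(-7,4,N); sL=40/229, sR=8/45; mL=-932/10305, mR=884/10305; mL+mR=-16/3435 → advance -1; mR−mL=1816/10305 → turn +1·90°
n=2: pose=(-7,3,W); sL=10/37, sR=1/5; mL=-12/185, mR=63/370; mL+mR=39/370 → advance +1; mR−mL=87/370 → turn +1·90°
n=3: pose=(-8,3,S); sL=8/29, sR=40/153; mL=-548/4437, mR=644/4437; mL+mR=32/1479 → advance +1; mR−mL=1192/4437 → turn +1·90°
n=4: pose=(-8,2,E); sL=4/17, sR=20/61; mL=-218/1037, mR=74/1037; mL+mR=-144/1037 → advance -1; mR−mL=292/1037 → turn +1·90°

0 20/113 4/17 -282/1921 114/1921 -6 4 E
1 40/229 8/45 -932/10305 884/10305 -7 4 N
2 10/37 1/5 -12/185 63/370 -7 3 W
3 8/29 40/153 -548/4437 644/4437 -8 3 S
4 4/17 20/61 -218/1037 74/1037 -8 2 E
final -9 2 N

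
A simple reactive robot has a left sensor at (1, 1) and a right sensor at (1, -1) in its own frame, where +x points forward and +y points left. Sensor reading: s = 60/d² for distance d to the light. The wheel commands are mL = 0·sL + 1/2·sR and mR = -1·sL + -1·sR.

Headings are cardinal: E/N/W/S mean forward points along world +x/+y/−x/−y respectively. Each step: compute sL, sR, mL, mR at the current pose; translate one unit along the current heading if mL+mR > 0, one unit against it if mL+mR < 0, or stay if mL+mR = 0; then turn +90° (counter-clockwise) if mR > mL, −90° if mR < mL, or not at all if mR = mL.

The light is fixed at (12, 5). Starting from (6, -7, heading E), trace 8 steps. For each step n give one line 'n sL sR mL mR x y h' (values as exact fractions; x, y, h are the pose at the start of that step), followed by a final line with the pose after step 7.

n=0: pose=(6,-7,E); sL=30/73, sR=30/97; mL=15/97, mR=-5100/7081; mL+mR=-4005/7081 → advance -1; mR−mL=-6195/7081 → turn -1·90°
n=1: pose=(5,-7,S); sL=12/41, sR=60/233; mL=30/233, mR=-5256/9553; mL+mR=-4026/9553 → advance -1; mR−mL=-6486/9553 → turn -1·90°
n=2: pose=(5,-6,W); sL=15/52, sR=15/41; mL=15/82, mR=-1395/2132; mL+mR=-1005/2132 → advance -1; mR−mL=-1785/2132 → turn -1·90°
n=3: pose=(6,-6,N); sL=60/149, sR=12/25; mL=6/25, mR=-3288/3725; mL+mR=-2394/3725 → advance -1; mR−mL=-4182/3725 → turn -1·90°
n=4: pose=(6,-7,E); sL=30/73, sR=30/97; mL=15/97, mR=-5100/7081; mL+mR=-4005/7081 → advance -1; mR−mL=-6195/7081 → turn -1·90°
n=5: pose=(5,-7,S); sL=12/41, sR=60/233; mL=30/233, mR=-5256/9553; mL+mR=-4026/9553 → advance -1; mR−mL=-6486/9553 → turn -1·90°
n=6: pose=(5,-6,W); sL=15/52, sR=15/41; mL=15/82, mR=-1395/2132; mL+mR=-1005/2132 → advance -1; mR−mL=-1785/2132 → turn -1·90°
n=7: pose=(6,-6,N); sL=60/149, sR=12/25; mL=6/25, mR=-3288/3725; mL+mR=-2394/3725 → advance -1; mR−mL=-4182/3725 → turn -1·90°

0 30/73 30/97 15/97 -5100/7081 6 -7 E
1 12/41 60/233 30/233 -5256/9553 5 -7 S
2 15/52 15/41 15/82 -1395/2132 5 -6 W
3 60/149 12/25 6/25 -3288/3725 6 -6 N
4 30/73 30/97 15/97 -5100/7081 6 -7 E
5 12/41 60/233 30/233 -5256/9553 5 -7 S
6 15/52 15/41 15/82 -1395/2132 5 -6 W
7 60/149 12/25 6/25 -3288/3725 6 -6 N
final 6 -7 E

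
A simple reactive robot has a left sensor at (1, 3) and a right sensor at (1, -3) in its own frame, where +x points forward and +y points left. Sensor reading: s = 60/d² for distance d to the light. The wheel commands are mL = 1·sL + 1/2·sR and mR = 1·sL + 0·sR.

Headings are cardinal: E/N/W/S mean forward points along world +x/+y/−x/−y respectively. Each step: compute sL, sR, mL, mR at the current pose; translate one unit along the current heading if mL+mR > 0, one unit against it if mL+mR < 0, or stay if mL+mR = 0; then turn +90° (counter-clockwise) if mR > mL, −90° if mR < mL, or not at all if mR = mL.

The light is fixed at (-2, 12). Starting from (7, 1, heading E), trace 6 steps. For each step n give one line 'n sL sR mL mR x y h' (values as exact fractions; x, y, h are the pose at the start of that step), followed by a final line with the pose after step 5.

0 15/41 15/74 2835/6068 15/41 7 1 E
1 60/313 60/193 20970/60409 60/313 8 1 S
2 10/51 10/27 175/459 10/51 8 0 W
3 60/157 12/53 4122/8321 60/157 7 0 N
4 15/41 15/74 2835/6068 15/41 7 1 E
5 60/313 60/193 20970/60409 60/313 8 1 S
final 8 0 W

n=0: pose=(7,1,E); sL=15/41, sR=15/74; mL=2835/6068, mR=15/41; mL+mR=5055/6068 → advance +1; mR−mL=-15/148 → turn -1·90°
n=1: pose=(8,1,S); sL=60/313, sR=60/193; mL=20970/60409, mR=60/313; mL+mR=32550/60409 → advance +1; mR−mL=-30/193 → turn -1·90°
n=2: pose=(8,0,W); sL=10/51, sR=10/27; mL=175/459, mR=10/51; mL+mR=265/459 → advance +1; mR−mL=-5/27 → turn -1·90°
n=3: pose=(7,0,N); sL=60/157, sR=12/53; mL=4122/8321, mR=60/157; mL+mR=7302/8321 → advance +1; mR−mL=-6/53 → turn -1·90°
n=4: pose=(7,1,E); sL=15/41, sR=15/74; mL=2835/6068, mR=15/41; mL+mR=5055/6068 → advance +1; mR−mL=-15/148 → turn -1·90°
n=5: pose=(8,1,S); sL=60/313, sR=60/193; mL=20970/60409, mR=60/313; mL+mR=32550/60409 → advance +1; mR−mL=-30/193 → turn -1·90°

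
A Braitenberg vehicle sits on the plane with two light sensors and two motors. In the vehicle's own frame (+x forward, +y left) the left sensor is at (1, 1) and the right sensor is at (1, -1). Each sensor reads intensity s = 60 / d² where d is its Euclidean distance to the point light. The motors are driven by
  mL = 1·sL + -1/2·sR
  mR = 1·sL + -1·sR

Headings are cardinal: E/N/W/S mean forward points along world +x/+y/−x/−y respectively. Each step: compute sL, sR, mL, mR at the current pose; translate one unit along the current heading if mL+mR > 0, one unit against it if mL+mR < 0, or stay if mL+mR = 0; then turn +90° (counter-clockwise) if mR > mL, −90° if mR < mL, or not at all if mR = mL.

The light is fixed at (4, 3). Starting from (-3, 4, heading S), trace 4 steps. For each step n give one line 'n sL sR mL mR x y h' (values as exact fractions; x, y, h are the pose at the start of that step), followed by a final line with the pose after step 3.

n=0: pose=(-3,4,S); sL=5/3, sR=15/16; mL=115/96, mR=35/48; mL+mR=185/96 → advance +1; mR−mL=-15/32 → turn -1·90°
n=1: pose=(-3,3,W); sL=12/13, sR=12/13; mL=6/13, mR=0; mL+mR=6/13 → advance +1; mR−mL=-6/13 → turn -1·90°
n=2: pose=(-4,3,N); sL=30/41, sR=6/5; mL=27/205, mR=-96/205; mL+mR=-69/205 → advance -1; mR−mL=-3/5 → turn -1·90°
n=3: pose=(-4,2,E); sL=60/49, sR=60/53; mL=1710/2597, mR=240/2597; mL+mR=1950/2597 → advance +1; mR−mL=-30/53 → turn -1·90°

0 5/3 15/16 115/96 35/48 -3 4 S
1 12/13 12/13 6/13 0 -3 3 W
2 30/41 6/5 27/205 -96/205 -4 3 N
3 60/49 60/53 1710/2597 240/2597 -4 2 E
final -3 2 S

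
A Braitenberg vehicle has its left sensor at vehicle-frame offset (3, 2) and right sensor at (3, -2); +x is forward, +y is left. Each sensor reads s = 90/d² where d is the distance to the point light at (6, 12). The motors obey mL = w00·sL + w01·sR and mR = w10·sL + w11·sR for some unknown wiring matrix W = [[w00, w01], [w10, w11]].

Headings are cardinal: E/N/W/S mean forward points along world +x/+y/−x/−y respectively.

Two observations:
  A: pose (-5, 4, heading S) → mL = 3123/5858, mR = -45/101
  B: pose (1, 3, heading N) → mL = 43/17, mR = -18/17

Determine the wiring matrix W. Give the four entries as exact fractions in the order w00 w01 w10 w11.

1/2 1 -1 0

obs A: pose=(-5,4,S) → sL=45/101, sR=9/29, mL=3123/5858, mR=-45/101
obs B: pose=(1,3,N) → sL=18/17, sR=2, mL=43/17, mR=-18/17
sensor matrix S = [[45/101, 9/29], [18/17, 2]]; det S = 28008/49793
solve [mL_A; mL_B] = S·[w00; w01] and [mR_A; mR_B] = S·[w10; w11]:
  w00 = 1/2, w01 = 1, w10 = -1, w11 = 0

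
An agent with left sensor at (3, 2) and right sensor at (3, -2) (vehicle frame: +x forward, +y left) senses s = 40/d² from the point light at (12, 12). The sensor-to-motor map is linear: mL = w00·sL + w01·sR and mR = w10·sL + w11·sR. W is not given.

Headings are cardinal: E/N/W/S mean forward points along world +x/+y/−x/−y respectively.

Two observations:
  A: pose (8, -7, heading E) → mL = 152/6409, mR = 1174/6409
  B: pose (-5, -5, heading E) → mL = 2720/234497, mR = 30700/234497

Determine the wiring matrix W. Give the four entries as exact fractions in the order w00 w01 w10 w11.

obs A: pose=(8,-7,E) → sL=4/29, sR=20/221, mL=152/6409, mR=1174/6409
obs B: pose=(-5,-5,E) → sL=40/421, sR=40/557, mL=2720/234497, mR=30700/234497
sensor matrix S = [[4/29, 20/221], [40/421, 40/557]]; det S = 1964160/1502891273
solve [mL_A; mL_B] = S·[w00; w01] and [mR_A; mR_B] = S·[w10; w11]:
  w00 = 1/2, w01 = -1/2, w10 = 1, w11 = 1/2

1/2 -1/2 1 1/2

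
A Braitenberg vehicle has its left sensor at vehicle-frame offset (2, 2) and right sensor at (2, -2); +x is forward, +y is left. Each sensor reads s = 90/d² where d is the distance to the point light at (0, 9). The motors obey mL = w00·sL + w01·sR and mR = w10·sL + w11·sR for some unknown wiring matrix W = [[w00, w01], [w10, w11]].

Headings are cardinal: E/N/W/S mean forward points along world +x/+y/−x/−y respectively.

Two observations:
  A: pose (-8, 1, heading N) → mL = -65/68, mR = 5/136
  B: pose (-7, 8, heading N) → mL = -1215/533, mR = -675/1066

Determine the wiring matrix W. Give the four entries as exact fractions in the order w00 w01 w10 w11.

-1/2 -1/2 1 -1/2

obs A: pose=(-8,1,N) → sL=45/68, sR=5/4, mL=-65/68, mR=5/136
obs B: pose=(-7,8,N) → sL=45/41, sR=45/13, mL=-1215/533, mR=-675/1066
sensor matrix S = [[45/68, 5/4], [45/41, 45/13]]; det S = 8325/9061
solve [mL_A; mL_B] = S·[w00; w01] and [mR_A; mR_B] = S·[w10; w11]:
  w00 = -1/2, w01 = -1/2, w10 = 1, w11 = -1/2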